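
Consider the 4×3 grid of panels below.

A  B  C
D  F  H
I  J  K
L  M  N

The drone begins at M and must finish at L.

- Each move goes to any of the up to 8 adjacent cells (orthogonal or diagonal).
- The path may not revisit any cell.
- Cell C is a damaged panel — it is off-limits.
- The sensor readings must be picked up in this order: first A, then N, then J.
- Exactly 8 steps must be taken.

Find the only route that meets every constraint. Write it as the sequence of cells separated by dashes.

The waypoints must appear in the order A, N, J, with no cell reused.
Route from M: up-left to I, 2× up (reaching A), 2× down-right (reaching K), down to N, up-left to J, down-left to L — 8 moves in all.
Check: order respected (A at step 3, N at step 6, J at step 7); 8 moves as required.

M - I - D - A - F - K - N - J - L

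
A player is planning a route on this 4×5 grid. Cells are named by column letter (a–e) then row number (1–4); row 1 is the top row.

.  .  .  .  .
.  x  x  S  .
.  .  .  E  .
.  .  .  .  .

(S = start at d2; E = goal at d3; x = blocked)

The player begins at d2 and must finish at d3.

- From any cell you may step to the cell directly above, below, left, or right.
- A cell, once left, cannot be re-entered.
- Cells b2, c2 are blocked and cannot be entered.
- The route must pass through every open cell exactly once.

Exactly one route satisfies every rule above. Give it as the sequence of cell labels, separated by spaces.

d2 e2 e1 d1 c1 b1 a1 a2 a3 a4 b4 b3 c3 c4 d4 e4 e3 d3

Need to visit all 18 open cells exactly once, starting at d2 and ending at d3.
Cell c1 has only two open neighbours (b1 and d1), so the path must pass straight through it: one of those is the cell it's entered from and the other is where it exits.
Route from d2: right 1 to e2, up 1 to e1, left 4 to a1, down 3 to a4, right 1 to b4, up 1 to b3, right 1 to c3, down 1 to c4, right 2 to e4, up 1 to e3, left 1 to d3 — 17 moves in all.
Check: all 18 open cells covered.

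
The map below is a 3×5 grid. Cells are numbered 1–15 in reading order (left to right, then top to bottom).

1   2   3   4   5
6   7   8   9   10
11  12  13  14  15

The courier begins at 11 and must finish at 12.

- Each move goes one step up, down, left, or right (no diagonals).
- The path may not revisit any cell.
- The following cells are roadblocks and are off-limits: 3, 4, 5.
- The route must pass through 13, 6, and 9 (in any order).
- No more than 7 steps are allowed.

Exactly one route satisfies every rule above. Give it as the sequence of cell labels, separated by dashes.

The budget equals the shortest possible length, so every move has to be on a shortest route through the required cells.
Route from 11: up 1 to 6, right 3 to 9, down 1 to 14, left 2 to 12 — 7 moves in all.
Check: all required cells visited; 7 ≤ 7 moves.

11 - 6 - 7 - 8 - 9 - 14 - 13 - 12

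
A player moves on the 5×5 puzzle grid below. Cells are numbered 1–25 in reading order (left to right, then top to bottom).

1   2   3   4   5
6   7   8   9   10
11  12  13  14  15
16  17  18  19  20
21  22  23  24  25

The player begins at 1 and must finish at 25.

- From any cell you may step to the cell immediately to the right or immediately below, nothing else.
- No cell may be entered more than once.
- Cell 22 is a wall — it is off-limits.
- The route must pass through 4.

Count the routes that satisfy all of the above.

5

A right/down-only route from 1 to 25 makes exactly 4 down-moves and 4 right-moves in some order.
With no other constraints that would be C(8,4) = 70 routes.
Split at 4 and multiply the segment counts (each segment already excludes blocked cells): 1→4: 1; 4→25: 5; product = 5.
That gives 5 routes.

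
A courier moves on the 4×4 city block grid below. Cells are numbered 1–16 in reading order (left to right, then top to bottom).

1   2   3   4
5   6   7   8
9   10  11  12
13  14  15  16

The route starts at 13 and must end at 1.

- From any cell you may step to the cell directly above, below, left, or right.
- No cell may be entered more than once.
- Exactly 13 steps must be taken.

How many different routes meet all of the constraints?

Need simple routes of exactly 13 moves from 13 to 1 (Manhattan distance 3, so 5 moves are spent on a detour and 5 undoing it).
Branch systematically from the start, pruning whenever the remaining move budget drops below the Manhattan distance to 1 or differs from it in parity. Grouping the completions by first move — via 9: 25; via 14: 22 — and summing: 25 + 22 = 47.
That gives 47 routes.

47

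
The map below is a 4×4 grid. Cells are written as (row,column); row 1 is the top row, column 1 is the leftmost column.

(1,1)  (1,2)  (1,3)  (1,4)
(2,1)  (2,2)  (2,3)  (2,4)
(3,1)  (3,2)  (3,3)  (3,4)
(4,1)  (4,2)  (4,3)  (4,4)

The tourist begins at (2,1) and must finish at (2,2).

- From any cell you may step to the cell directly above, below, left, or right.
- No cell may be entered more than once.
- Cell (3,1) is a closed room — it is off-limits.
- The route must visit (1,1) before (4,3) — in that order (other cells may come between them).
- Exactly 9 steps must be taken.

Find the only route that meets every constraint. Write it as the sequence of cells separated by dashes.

(2,1) - (1,1) - (1,2) - (1,3) - (2,3) - (3,3) - (4,3) - (4,2) - (3,2) - (2,2)

The waypoints must appear in the order (1,1), (4,3), with no cell reused.
Route from (2,1): up to (1,1), 2× right (reaching (1,3)), 3× down (reaching (4,3)), left to (4,2), 2× up (reaching (2,2)) — 9 moves in all.
Check: order respected ((1,1) at step 1, (4,3) at step 6); 9 moves as required.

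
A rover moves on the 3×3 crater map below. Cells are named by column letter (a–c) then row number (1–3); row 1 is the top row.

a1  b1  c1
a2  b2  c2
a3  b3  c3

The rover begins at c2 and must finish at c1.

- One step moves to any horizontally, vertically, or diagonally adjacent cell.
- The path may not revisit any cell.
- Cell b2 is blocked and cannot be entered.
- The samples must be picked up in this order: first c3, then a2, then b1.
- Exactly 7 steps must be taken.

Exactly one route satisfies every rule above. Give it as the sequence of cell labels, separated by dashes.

The waypoints must appear in the order c3, a2, b1, with no cell reused.
Route from c2: down 1 to c3, left 2 to a3, up 2 to a1, right 2 to c1 — 7 moves in all.
Check: order respected (c3 at step 1, a2 at step 4, b1 at step 6); 7 moves as required.

c2 - c3 - b3 - a3 - a2 - a1 - b1 - c1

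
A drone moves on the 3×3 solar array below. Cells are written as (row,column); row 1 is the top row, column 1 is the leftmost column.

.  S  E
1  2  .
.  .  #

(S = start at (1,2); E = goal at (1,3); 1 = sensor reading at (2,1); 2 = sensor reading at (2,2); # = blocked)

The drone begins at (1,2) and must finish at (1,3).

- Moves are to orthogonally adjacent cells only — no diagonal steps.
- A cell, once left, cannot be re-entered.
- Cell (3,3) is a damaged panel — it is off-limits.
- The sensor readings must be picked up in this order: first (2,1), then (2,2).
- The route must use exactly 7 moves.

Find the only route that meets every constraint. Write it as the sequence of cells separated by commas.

(1,2), (1,1), (2,1), (3,1), (3,2), (2,2), (2,3), (1,3)

The waypoints must appear in the order (2,1), (2,2), with no cell reused.
Route from (1,2): left to (1,1), 2× down (reaching (3,1)), right to (3,2), up to (2,2), right to (2,3), up to (1,3) — 7 moves in all.
Check: order respected (1 at step 2, 2 at step 5); 7 moves as required.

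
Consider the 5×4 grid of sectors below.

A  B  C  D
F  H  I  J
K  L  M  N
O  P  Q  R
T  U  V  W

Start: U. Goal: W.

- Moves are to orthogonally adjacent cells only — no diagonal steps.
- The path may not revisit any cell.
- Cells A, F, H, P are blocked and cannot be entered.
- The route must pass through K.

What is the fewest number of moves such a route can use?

Any route passes through K somewhere between U and W. Summing Manhattan distances along the two legs (U → K → W) gives a lower bound of 3 + 5 = 8 moves.
A route of 8 moves achieves this: U → T → O → K → L → M → Q → V → W.
Since 8 matches the lower bound, it is optimal.

8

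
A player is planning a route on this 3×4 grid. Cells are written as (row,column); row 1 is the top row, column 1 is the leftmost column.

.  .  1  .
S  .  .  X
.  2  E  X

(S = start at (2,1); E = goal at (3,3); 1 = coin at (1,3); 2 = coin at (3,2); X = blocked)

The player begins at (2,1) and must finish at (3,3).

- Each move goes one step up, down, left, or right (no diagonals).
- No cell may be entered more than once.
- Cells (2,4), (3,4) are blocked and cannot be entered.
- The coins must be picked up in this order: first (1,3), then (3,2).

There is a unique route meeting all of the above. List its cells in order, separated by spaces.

The waypoints must appear in the order (1,3), (3,2), with no cell reused.
Route from (2,1): up 1 to (1,1), right 2 to (1,3), down 1 to (2,3), left 1 to (2,2), down 1 to (3,2), right 1 to (3,3) — 7 moves in all.
Check: order respected (1 at step 3, 2 at step 6).

(2,1) (1,1) (1,2) (1,3) (2,3) (2,2) (3,2) (3,3)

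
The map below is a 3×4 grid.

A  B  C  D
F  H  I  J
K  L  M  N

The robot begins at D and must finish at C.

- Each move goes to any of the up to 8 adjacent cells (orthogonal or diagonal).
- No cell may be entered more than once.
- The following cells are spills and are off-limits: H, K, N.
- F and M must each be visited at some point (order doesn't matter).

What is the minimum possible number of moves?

Any route passes through F and M in some order between D and C. Summing Chebyshev distances along each leg and taking the cheapest ordering (D → M → F → C) gives a lower bound of 2 + 2 + 2 = 6 moves.
A route of 6 moves achieves this: D → I → M → L → F → B → C.
Since 6 matches the lower bound, it is optimal.

6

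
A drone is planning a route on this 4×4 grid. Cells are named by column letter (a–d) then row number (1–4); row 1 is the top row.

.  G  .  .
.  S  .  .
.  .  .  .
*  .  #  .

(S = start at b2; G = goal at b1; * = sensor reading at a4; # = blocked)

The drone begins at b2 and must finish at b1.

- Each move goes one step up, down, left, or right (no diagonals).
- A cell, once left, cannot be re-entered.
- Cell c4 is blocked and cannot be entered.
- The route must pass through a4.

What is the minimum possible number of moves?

Any route passes through a4 somewhere between b2 and b1. Summing Manhattan distances along the two legs (b2 → a4 → b1) gives a lower bound of 3 + 4 = 7 moves.
A route of 7 moves achieves this: b2 → b3 → b4 → a4 → a3 → a2 → a1 → b1.
Since 7 matches the lower bound, it is optimal.

7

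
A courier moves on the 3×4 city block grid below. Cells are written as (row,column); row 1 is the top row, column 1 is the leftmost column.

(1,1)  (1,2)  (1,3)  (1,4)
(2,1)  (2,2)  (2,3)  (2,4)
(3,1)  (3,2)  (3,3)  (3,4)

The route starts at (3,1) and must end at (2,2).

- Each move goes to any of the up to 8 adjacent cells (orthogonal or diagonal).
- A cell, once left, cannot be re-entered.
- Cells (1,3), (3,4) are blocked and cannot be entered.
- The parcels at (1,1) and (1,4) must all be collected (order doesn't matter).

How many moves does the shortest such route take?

8

Any route passes through (1,1) and (1,4) in some order between (3,1) and (2,2). Summing Chebyshev distances along each leg and taking the cheapest ordering ((3,1) → (1,4) → (1,1) → (2,2)) gives a lower bound of 3 + 3 + 1 = 7 moves.
The shortest route satisfying every rule uses 8 moves: (3,1) → (2,1) → (1,1) → (1,2) → (2,3) → (1,4) → (2,4) → (3,3) → (2,2).
The bound of 7 isn't tight here; checking systematically, no route of length 7 through 7 satisfies every constraint, so 8 is the minimum.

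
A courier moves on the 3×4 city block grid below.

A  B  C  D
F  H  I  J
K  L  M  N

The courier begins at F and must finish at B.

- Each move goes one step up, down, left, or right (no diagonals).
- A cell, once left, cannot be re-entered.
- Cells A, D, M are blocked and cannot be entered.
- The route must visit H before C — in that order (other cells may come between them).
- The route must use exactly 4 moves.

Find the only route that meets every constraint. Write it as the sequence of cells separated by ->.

F -> H -> I -> C -> B

The waypoints must appear in the order H, C, with no cell reused.
Route from F: right 2 to I, up 1 to C, left 1 to B — 4 moves in all.
Check: order respected (H at step 1, C at step 3); 4 moves as required.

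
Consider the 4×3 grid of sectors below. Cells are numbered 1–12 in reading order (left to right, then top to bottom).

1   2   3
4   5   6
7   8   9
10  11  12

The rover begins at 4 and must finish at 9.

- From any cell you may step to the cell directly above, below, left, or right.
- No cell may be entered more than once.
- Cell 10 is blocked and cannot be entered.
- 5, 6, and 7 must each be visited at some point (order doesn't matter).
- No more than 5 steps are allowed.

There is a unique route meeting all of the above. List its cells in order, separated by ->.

4 -> 7 -> 8 -> 5 -> 6 -> 9

The 5-move cap with required stops at 5, 6, 7 leaves no slack for detours.
Route from 4: down 1 to 7, right 1 to 8, up 1 to 5, right 1 to 6, down 1 to 9 — 5 moves in all.
Check: all required cells visited; 5 ≤ 5 moves.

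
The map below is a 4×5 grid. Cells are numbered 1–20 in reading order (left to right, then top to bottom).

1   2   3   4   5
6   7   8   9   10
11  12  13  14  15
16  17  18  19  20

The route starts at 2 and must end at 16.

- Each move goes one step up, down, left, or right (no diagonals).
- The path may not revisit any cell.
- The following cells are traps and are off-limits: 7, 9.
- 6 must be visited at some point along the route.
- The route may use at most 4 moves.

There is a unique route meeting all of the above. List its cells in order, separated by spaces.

Any route must reach 6 and still end at 16 within 4 moves, so the order of the required stops is forced.
Route from 2: left to 1, 3× down (reaching 16) — 4 moves in all.
Check: all required cells visited; 4 ≤ 4 moves.

2 1 6 11 16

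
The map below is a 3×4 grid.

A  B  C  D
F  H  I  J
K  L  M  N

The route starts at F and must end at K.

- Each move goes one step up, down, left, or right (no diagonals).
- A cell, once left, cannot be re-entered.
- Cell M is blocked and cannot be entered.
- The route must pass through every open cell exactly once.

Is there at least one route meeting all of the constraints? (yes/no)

Cell N has only one open neighbour but is neither the start nor the goal, so a Hamiltonian route would have to both enter and leave it through the same neighbour — impossible without revisiting.

no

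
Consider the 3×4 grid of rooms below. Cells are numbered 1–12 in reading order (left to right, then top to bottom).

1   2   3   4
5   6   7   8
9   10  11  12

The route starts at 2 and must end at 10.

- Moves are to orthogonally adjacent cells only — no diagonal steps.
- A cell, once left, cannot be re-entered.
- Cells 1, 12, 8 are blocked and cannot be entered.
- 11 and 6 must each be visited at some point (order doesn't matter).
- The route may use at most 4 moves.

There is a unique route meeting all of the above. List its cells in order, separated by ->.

2 -> 6 -> 7 -> 11 -> 10

Any route must reach 11 and 6 and still end at 10 within 4 moves, so the order of the required stops is forced.
Route from 2: down 1 to 6, right 1 to 7, down 1 to 11, left 1 to 10 — 4 moves in all.
Check: all required cells visited; 4 ≤ 4 moves.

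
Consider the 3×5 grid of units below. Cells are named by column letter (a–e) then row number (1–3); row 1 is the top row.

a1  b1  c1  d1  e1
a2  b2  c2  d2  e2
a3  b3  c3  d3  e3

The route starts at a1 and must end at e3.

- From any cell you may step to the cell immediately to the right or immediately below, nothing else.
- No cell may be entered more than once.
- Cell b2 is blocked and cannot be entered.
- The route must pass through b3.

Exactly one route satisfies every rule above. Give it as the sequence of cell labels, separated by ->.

Moves only go right or down, so the column and row indices never decrease.
Route from a1: down 2 to a3, right 4 to e3 — 6 moves in all.
Check: all required cells visited.

a1 -> a2 -> a3 -> b3 -> c3 -> d3 -> e3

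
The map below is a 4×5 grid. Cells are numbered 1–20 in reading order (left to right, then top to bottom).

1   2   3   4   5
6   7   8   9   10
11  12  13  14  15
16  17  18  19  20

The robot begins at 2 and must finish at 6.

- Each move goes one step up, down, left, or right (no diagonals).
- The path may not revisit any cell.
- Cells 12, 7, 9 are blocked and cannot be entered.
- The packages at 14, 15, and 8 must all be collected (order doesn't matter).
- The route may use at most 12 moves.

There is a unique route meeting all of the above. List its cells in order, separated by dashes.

2 - 3 - 8 - 13 - 14 - 15 - 20 - 19 - 18 - 17 - 16 - 11 - 6

The 12-move cap with required stops at 14, 15, 8 leaves no slack for detours.
Route from 2: right to 3, 2× down (reaching 13), 2× right (reaching 15), down to 20, 4× left (reaching 16), 2× up (reaching 6) — 12 moves in all.
Check: all required cells visited; 12 ≤ 12 moves.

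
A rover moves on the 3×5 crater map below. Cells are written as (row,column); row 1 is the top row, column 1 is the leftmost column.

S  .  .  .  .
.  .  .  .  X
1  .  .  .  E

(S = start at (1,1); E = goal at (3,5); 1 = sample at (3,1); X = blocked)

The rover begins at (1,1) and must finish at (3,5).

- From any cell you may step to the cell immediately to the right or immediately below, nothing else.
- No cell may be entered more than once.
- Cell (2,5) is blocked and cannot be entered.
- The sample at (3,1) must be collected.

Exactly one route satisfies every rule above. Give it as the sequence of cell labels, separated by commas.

Moves only go right or down, so the column and row indices never decrease.
Route from (1,1): 2× down (reaching (3,1)), 4× right (reaching (3,5)) — 6 moves in all.
Check: all required cells visited.

(1,1), (2,1), (3,1), (3,2), (3,3), (3,4), (3,5)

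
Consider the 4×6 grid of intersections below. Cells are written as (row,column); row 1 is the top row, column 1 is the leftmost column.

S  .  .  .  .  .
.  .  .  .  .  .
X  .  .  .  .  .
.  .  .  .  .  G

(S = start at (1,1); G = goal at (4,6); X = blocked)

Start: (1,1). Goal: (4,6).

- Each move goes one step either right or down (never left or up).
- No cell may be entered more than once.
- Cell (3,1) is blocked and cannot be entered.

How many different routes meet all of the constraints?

50

A right/down-only route from (1,1) to (4,6) makes exactly 3 down-moves and 5 right-moves in some order.
With no other constraints that would be C(8,3) = 56 routes.
Subtract routes through each blocked cell (inclusion–exclusion for overlaps): − through (3,1): 6 → 50.
That gives 50 routes.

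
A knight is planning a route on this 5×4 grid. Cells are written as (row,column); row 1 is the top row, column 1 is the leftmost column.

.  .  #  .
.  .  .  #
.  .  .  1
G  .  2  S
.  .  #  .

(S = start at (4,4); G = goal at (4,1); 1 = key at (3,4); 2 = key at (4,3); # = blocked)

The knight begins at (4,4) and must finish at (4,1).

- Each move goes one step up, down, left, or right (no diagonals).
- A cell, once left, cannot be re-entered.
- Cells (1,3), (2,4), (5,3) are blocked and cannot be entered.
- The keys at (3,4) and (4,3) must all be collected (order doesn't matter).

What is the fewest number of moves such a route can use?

5

Any route passes through (3,4) and (4,3) in some order between (4,4) and (4,1). Summing Manhattan distances along each leg and taking the cheapest ordering ((4,4) → (3,4) → (4,3) → (4,1)) gives a lower bound of 1 + 2 + 2 = 5 moves.
A route of 5 moves achieves this: (4,4) → (3,4) → (3,3) → (4,3) → (4,2) → (4,1).
Since 5 matches the lower bound, it is optimal.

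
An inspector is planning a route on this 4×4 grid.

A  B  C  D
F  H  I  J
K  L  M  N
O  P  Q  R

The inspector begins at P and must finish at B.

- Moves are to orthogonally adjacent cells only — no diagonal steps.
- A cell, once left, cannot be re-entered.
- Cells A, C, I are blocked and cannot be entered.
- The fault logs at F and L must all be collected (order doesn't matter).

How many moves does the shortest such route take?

5

Any route passes through F and L in some order between P and B. Summing Manhattan distances along each leg and taking the cheapest ordering (P → L → F → B) gives a lower bound of 1 + 2 + 2 = 5 moves.
A route of 5 moves achieves this: P → L → K → F → H → B.
Since 5 matches the lower bound, it is optimal.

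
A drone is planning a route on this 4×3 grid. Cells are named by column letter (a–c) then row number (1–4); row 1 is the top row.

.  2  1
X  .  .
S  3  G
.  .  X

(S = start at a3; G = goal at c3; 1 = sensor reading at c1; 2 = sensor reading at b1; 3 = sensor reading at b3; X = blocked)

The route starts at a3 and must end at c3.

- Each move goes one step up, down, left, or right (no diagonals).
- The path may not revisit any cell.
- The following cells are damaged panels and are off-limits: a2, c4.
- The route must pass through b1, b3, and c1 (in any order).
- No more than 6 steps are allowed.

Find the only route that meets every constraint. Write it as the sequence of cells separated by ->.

The 6-move cap with required stops at b1, b3, c1 leaves no slack for detours.
Route from a3: right to b3, 2× up (reaching b1), right to c1, 2× down (reaching c3) — 6 moves in all.
Check: all required cells visited; 6 ≤ 6 moves.

a3 -> b3 -> b2 -> b1 -> c1 -> c2 -> c3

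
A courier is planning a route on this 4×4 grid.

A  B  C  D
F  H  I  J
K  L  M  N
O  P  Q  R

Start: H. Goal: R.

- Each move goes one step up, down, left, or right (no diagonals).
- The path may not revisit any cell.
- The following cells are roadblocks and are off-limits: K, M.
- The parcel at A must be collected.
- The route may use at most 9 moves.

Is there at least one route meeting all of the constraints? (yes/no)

One route that works: H → F → A → B → C → I → J → N → R.

yes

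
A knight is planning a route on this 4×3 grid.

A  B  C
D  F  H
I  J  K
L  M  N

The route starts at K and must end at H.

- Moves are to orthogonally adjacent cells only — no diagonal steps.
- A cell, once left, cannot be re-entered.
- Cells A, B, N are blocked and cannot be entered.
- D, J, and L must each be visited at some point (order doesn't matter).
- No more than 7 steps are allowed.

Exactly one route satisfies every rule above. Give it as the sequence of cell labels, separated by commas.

The budget equals the shortest possible length, so every move has to be on a shortest route through the required cells.
Route from K: left to J, down to M, left to L, 2× up (reaching D), 2× right (reaching H) — 7 moves in all.
Check: all required cells visited; 7 ≤ 7 moves.

K, J, M, L, I, D, F, H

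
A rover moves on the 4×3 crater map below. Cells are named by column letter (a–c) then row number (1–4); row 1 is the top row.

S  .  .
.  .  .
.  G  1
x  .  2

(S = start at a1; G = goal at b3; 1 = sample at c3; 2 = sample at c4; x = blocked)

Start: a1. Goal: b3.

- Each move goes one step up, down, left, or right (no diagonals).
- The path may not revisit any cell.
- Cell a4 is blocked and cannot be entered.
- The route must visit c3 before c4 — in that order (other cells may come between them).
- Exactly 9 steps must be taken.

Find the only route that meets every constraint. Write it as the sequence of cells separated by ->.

The waypoints must appear in the order c3, c4, with no cell reused.
Route from a1: down 1 to a2, right 1 to b2, up 1 to b1, right 1 to c1, down 3 to c4, left 1 to b4, up 1 to b3 — 9 moves in all.
Check: order respected (1 at step 6, 2 at step 7); 9 moves as required.

a1 -> a2 -> b2 -> b1 -> c1 -> c2 -> c3 -> c4 -> b4 -> b3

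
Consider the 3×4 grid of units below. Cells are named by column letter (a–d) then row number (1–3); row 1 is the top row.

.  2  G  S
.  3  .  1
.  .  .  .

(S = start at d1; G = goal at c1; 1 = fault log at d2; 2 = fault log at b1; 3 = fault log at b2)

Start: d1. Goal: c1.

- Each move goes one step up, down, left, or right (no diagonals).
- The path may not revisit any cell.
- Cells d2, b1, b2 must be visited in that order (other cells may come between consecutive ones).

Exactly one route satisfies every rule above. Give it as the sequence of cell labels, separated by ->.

The waypoints must appear in the order d2, b1, b2, with no cell reused.
Route from d1: 2× down (reaching d3), 3× left (reaching a3), 2× up (reaching a1), right to b1, down to b2, right to c2, up to c1 — 11 moves in all.
Check: order respected (1 at step 1, 2 at step 8, 3 at step 9).

d1 -> d2 -> d3 -> c3 -> b3 -> a3 -> a2 -> a1 -> b1 -> b2 -> c2 -> c1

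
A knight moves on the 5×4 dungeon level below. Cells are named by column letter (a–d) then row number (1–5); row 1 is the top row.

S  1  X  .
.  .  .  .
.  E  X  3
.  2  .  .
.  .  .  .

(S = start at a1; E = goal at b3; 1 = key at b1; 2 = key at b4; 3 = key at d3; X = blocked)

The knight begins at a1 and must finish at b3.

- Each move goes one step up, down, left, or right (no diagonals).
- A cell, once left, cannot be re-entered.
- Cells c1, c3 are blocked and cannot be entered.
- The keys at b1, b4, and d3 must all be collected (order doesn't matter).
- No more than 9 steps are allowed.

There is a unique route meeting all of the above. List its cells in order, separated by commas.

The budget equals the shortest possible length, so every move has to be on a shortest route through the required cells.
Route from a1: right to b1, down to b2, 2× right (reaching d2), 2× down (reaching d4), 2× left (reaching b4), up to b3 — 9 moves in all.
Check: all required cells visited; 9 ≤ 9 moves.

a1, b1, b2, c2, d2, d3, d4, c4, b4, b3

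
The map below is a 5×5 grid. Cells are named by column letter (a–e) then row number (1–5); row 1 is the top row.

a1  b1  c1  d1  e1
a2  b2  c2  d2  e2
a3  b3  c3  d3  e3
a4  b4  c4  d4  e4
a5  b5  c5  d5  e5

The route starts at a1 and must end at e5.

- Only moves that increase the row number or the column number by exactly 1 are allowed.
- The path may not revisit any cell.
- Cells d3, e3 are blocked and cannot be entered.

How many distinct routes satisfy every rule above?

35

A right/down-only route from a1 to e5 makes exactly 4 down-moves and 4 right-moves in some order.
With no other constraints that would be C(8,4) = 70 routes.
Subtract routes through each blocked cell (inclusion–exclusion for overlaps): − through d3: 30 − through e3: 15 + through d3&e3: 10 → 35.
That gives 35 routes.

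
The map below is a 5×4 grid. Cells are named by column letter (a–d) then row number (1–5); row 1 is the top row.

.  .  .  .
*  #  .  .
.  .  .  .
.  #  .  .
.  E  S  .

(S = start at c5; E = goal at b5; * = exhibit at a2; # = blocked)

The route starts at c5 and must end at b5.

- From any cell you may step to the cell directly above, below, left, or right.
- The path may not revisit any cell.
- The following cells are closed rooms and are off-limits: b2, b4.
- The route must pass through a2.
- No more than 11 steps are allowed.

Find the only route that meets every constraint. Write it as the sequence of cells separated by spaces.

c5 c4 c3 c2 c1 b1 a1 a2 a3 a4 a5 b5

The 11-move cap with required stops at a2 leaves no slack for detours.
Route from c5: up 4 to c1, left 2 to a1, down 4 to a5, right 1 to b5 — 11 moves in all.
Check: all required cells visited; 11 ≤ 11 moves.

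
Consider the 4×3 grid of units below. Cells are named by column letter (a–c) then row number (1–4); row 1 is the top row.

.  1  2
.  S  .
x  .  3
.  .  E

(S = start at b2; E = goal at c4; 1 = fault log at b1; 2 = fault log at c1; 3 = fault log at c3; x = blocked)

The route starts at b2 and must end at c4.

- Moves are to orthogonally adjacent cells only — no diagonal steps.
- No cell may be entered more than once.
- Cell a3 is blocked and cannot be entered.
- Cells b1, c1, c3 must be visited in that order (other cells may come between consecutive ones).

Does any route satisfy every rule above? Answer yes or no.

yes

One route that works: b2 → b1 → c1 → c2 → c3 → c4.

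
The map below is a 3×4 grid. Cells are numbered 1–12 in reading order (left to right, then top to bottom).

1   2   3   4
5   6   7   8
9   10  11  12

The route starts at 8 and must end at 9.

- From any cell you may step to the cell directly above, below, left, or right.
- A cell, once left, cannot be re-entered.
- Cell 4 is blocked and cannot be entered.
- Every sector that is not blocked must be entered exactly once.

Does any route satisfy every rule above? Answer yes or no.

yes

One route that works: 8 → 12 → 11 → 7 → 3 → 2 → 1 → 5 → 6 → 10 → 9.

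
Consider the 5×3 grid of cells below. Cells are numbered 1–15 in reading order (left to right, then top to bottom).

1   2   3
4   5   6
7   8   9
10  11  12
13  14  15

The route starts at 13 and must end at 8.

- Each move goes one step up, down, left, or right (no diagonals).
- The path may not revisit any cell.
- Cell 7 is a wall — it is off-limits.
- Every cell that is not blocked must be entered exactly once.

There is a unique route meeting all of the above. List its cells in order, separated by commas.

13, 10, 11, 14, 15, 12, 9, 6, 3, 2, 1, 4, 5, 8

Need to visit all 14 open cells exactly once, starting at 13 and ending at 8.
Cell 4 has only two open neighbours (1 and 5), so the path must pass straight through it: one of those is the cell it's entered from and the other is where it exits.
Route from 13: up 1 to 10, right 1 to 11, down 1 to 14, right 1 to 15, up 4 to 3, left 2 to 1, down 1 to 4, right 1 to 5, down 1 to 8 — 13 moves in all.
Check: all 14 open cells covered.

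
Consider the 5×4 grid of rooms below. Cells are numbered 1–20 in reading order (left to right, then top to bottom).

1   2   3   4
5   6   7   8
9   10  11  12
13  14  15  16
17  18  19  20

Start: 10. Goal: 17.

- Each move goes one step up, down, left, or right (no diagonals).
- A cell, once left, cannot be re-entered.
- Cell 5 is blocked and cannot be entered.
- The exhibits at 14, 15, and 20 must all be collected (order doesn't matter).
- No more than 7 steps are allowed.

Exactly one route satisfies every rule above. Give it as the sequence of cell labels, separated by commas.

10, 14, 15, 16, 20, 19, 18, 17

The 7-move cap with required stops at 14, 15, 20 leaves no slack for detours.
Route from 10: down 1 to 14, right 2 to 16, down 1 to 20, left 3 to 17 — 7 moves in all.
Check: all required cells visited; 7 ≤ 7 moves.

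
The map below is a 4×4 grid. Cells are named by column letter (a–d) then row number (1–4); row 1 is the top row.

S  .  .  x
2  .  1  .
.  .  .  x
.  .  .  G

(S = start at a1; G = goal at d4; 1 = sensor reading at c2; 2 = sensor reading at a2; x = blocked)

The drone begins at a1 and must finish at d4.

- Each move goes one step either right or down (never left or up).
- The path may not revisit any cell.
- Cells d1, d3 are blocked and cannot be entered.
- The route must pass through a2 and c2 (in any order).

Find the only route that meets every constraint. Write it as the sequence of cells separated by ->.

Moves only go right or down, so the column and row indices never decrease.
Route from a1: down 1 to a2, right 2 to c2, down 2 to c4, right 1 to d4 — 6 moves in all.
Check: all required cells visited.

a1 -> a2 -> b2 -> c2 -> c3 -> c4 -> d4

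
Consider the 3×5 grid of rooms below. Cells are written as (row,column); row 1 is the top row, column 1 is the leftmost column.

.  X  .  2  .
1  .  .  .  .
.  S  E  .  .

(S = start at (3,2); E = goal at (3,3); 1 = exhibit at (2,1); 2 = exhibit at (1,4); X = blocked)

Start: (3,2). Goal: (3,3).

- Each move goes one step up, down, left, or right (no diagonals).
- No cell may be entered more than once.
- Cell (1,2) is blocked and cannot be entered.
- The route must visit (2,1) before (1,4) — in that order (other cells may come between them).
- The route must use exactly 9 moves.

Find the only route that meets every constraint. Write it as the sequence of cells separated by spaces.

The waypoints must appear in the order (2,1), (1,4), with no cell reused.
Route from (3,2): left 1 to (3,1), up 1 to (2,1), right 2 to (2,3), up 1 to (1,3), right 1 to (1,4), down 2 to (3,4), left 1 to (3,3) — 9 moves in all.
Check: order respected (1 at step 2, 2 at step 6); 9 moves as required.

(3,2) (3,1) (2,1) (2,2) (2,3) (1,3) (1,4) (2,4) (3,4) (3,3)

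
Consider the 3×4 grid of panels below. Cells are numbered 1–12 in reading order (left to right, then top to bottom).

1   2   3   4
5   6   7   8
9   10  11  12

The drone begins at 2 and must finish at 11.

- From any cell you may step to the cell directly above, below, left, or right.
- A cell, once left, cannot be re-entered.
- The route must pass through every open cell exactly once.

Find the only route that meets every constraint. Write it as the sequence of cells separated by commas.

Need to visit all 12 open cells exactly once, starting at 2 and ending at 11.
Cell 4 has only two open neighbours (8 and 3), so the path must pass straight through it: one of those is the cell it's entered from and the other is where it exits.
Route from 2: left to 1, 2× down (reaching 9), right to 10, up to 6, right to 7, up to 3, right to 4, 2× down (reaching 12), left to 11 — 11 moves in all.
Check: all 12 open cells covered.

2, 1, 5, 9, 10, 6, 7, 3, 4, 8, 12, 11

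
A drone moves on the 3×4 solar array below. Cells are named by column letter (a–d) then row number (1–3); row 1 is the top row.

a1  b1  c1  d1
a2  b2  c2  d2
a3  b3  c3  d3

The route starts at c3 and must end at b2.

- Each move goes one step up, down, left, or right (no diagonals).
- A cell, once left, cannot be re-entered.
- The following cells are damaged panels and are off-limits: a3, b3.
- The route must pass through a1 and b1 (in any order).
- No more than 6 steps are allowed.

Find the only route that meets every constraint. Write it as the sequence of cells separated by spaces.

Any route must reach a1 and b1 and still end at b2 within 6 moves, so the order of the required stops is forced.
Route from c3: 2× up (reaching c1), 2× left (reaching a1), down to a2, right to b2 — 6 moves in all.
Check: all required cells visited; 6 ≤ 6 moves.

c3 c2 c1 b1 a1 a2 b2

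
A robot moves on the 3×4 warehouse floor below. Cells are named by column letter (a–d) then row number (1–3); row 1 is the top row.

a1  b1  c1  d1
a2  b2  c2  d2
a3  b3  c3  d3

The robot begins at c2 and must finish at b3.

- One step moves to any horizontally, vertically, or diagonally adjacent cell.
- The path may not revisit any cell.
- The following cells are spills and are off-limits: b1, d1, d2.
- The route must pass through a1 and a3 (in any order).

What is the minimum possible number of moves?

Any route passes through a1 and a3 in some order between c2 and b3. Summing Chebyshev distances along each leg and taking the cheapest ordering (c2 → a1 → a3 → b3) gives a lower bound of 2 + 2 + 1 = 5 moves.
A route of 5 moves achieves this: c2 → b2 → a1 → a2 → a3 → b3.
Since 5 matches the lower bound, it is optimal.

5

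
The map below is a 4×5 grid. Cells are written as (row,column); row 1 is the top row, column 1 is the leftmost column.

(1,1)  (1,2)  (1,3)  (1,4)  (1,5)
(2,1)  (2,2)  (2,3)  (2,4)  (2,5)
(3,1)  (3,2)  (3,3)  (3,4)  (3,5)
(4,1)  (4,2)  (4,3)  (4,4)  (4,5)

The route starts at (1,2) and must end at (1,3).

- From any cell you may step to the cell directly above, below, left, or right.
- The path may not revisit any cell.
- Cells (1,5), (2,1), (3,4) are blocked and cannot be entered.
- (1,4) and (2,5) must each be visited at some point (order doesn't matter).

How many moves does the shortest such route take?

11

Any route passes through (1,4) and (2,5) in some order between (1,2) and (1,3). Summing Manhattan distances along each leg and taking the cheapest ordering ((1,2) → (1,4) → (2,5) → (1,3)) gives a lower bound of 2 + 2 + 3 = 7 moves.
The shortest route satisfying every rule uses 11 moves: (1,2) → (2,2) → (3,2) → (4,2) → (4,3) → (4,4) → (4,5) → (3,5) → (2,5) → (2,4) → (1,4) → (1,3).
The no-revisit rule (legs can't share cells) pushes the minimum above the 7-move bound; an exhaustive check rules out every length from 7 to 10 (on a 4-connected grid the length of any start-to-goal walk has the same parity as the Manhattan bound, so only lengths 7, 9, 11, … need checking), leaving 11 as the minimum.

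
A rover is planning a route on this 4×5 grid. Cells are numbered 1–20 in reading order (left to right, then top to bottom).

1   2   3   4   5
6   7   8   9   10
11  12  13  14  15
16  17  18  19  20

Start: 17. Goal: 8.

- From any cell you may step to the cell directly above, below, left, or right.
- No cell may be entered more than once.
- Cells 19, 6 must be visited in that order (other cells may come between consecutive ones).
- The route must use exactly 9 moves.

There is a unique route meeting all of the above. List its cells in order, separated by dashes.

The waypoints must appear in the order 19, 6, with no cell reused.
Route from 17: right 2 to 19, up 1 to 14, left 3 to 11, up 1 to 6, right 2 to 8 — 9 moves in all.
Check: order respected (19 at step 2, 6 at step 7); 9 moves as required.

17 - 18 - 19 - 14 - 13 - 12 - 11 - 6 - 7 - 8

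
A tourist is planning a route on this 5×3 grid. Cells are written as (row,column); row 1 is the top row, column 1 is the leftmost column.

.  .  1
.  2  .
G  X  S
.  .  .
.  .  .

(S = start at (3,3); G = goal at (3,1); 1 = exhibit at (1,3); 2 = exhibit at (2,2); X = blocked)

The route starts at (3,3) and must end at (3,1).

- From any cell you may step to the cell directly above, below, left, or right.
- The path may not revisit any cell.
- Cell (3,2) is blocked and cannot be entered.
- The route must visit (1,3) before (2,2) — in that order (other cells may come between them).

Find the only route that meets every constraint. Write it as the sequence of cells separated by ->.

(3,3) -> (2,3) -> (1,3) -> (1,2) -> (2,2) -> (2,1) -> (3,1)

The waypoints must appear in the order (1,3), (2,2), with no cell reused.
Route from (3,3): up 2 to (1,3), left 1 to (1,2), down 1 to (2,2), left 1 to (2,1), down 1 to (3,1) — 6 moves in all.
Check: order respected (1 at step 2, 2 at step 4).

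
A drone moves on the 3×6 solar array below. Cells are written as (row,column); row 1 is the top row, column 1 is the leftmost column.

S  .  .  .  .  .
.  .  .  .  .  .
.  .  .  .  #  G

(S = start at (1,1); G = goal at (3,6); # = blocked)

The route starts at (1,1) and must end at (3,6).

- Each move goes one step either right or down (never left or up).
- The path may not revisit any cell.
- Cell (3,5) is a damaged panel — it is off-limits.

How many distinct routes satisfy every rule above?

A right/down-only route from (1,1) to (3,6) makes exactly 2 down-moves and 5 right-moves in some order.
With no other constraints that would be C(7,2) = 21 routes.
Subtract routes through each blocked cell (inclusion–exclusion for overlaps): − through (3,5): 15 → 6.
That gives 6 routes.

6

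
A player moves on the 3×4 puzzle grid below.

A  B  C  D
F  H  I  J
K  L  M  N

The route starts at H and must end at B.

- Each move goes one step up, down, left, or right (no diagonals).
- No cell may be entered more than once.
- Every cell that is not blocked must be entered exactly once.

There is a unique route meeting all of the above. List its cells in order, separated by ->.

Need to visit all 12 open cells exactly once, starting at H and ending at B.
Cell D has only two open neighbours (J and C), so the path must pass straight through it: one of those is the cell it's entered from and the other is where it exits.
Route from H: right 1 to I, up 1 to C, right 1 to D, down 2 to N, left 3 to K, up 2 to A, right 1 to B — 11 moves in all.
Check: all 12 open cells covered.

H -> I -> C -> D -> J -> N -> M -> L -> K -> F -> A -> B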